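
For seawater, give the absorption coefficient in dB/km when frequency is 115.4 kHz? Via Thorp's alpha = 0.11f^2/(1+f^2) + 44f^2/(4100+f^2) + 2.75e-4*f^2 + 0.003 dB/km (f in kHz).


f^2 = 13317.16
alpha = 0.11*13317.16/(1+13317.16) + 44*13317.16/(4100+13317.16) + 2.75e-4*13317.16 + 0.003 = 37.418

37.418 dB/km


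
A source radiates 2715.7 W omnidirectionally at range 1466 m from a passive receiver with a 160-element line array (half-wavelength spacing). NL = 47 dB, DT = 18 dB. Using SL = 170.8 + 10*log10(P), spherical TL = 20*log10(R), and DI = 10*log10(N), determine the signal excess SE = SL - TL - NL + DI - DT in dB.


Step 1: SL = 170.8 + 10*log10(2715.7) = 205.14 dB
Step 2: TL = 20*log10(1466) = 63.32 dB
Step 3: DI = 10*log10(160) = 22.04 dB
Step 4: SE = SL - TL - NL + DI - DT = 205.14 - 63.32 - 47 + 22.04 - 18 = 98.86

98.86 dB


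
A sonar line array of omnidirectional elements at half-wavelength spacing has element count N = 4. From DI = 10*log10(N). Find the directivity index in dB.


DI = 10*log10(4) = 6.02

6.02 dB


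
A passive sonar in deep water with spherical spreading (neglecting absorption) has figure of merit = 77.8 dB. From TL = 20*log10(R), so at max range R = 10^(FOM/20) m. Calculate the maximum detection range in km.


At max range FOM = TL, so 20*log10(R) = 77.8
R = 10^(77.8/20) = 7762.47 m = 7.76 km

7.76 km


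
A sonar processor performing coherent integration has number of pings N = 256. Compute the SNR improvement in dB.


Gain = 10*log10(256) = 24.08

24.08 dB


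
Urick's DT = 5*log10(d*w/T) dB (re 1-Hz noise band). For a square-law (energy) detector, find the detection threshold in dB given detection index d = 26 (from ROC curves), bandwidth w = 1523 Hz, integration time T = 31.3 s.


DT = 5*log10(d*w/T) = 5*log10(26 * 1523 / 31.3) = 5*log10(1265.11) = 15.51

15.51 dB


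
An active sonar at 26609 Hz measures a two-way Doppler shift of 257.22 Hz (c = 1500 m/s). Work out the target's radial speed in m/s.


From fd = 2*f*v/c, v = c*fd/(2*f) = 1500 * 257.22 / (2*26609) = 7.25

7.25 m/s


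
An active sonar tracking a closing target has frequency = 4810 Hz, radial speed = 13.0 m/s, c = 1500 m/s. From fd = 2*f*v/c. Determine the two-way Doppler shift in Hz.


fd = 2*f*v/c = 2 * 4810 * 13.0 / 1500 = 83.37

83.37 Hz


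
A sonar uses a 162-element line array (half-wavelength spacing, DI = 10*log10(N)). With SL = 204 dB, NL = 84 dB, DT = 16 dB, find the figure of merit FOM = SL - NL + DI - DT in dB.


Step 1: DI = 10*log10(162) = 22.1 dB
Step 2: FOM = SL - NL + DI - DT = 204 - 84 + 22.1 - 16 = 126.1

126.1 dB


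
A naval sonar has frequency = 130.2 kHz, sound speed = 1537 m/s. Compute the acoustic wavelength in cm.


1.18 cm


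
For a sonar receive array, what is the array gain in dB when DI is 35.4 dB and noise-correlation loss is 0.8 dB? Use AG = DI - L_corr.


AG = DI - L_corr = 35.4 - 0.8 = 34.6

34.6 dB


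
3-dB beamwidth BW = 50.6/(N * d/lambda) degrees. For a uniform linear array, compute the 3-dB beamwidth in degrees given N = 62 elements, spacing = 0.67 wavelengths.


1.22 deg


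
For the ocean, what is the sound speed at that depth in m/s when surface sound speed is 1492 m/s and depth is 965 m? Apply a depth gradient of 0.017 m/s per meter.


1508.405 m/s


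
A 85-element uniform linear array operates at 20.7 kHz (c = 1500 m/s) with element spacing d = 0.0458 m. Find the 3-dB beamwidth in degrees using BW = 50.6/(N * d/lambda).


0.94 deg


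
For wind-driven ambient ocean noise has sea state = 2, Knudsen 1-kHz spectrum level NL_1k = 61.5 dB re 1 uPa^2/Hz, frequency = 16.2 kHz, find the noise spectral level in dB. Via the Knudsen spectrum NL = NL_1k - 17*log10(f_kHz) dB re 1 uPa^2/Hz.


NL = NL_1k - 17*log10(f_kHz) = 61.5 - 17*log10(16.2) = 61.5 - (20.56) = 40.94

40.94 dB


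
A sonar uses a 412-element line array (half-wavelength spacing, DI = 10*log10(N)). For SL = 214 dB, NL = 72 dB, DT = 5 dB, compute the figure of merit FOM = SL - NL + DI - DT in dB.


Step 1: DI = 10*log10(412) = 26.15 dB
Step 2: FOM = SL - NL + DI - DT = 214 - 72 + 26.15 - 5 = 163.15

163.15 dB


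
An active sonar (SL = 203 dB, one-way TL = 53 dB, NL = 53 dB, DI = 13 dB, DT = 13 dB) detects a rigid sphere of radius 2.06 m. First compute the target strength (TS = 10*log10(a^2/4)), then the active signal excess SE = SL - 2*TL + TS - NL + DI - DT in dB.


Step 1: TS = 10*log10(2.06^2/4) = 0.26 dB
Step 2: SE = SL - 2*TL + TS - NL + DI - DT = 203 - 2*53 + (0.26) - 53 + 13 - 13 = 44.26

44.26 dB


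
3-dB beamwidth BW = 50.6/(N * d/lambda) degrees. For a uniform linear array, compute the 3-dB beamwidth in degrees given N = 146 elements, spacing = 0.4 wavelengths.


BW = 50.6 / (146 * 0.4) = 50.6 / 58.4 = 0.87

0.87 deg


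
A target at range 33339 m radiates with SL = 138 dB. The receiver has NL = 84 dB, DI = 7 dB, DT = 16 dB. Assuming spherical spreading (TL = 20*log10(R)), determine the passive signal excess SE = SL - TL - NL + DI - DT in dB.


-45.46 dB


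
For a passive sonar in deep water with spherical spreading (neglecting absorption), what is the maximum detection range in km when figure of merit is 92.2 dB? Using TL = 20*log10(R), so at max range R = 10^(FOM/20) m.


40.74 km


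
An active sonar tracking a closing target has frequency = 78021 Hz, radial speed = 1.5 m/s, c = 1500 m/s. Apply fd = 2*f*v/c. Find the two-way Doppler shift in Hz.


fd = 2*f*v/c = 2 * 78021 * 1.5 / 1500 = 156.04

156.04 Hz


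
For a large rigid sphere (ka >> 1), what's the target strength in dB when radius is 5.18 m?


8.27 dB


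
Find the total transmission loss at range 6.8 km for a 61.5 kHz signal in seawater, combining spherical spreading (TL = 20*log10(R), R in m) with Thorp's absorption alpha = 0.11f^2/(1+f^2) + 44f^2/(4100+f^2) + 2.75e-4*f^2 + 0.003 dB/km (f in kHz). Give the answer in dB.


228.06 dB


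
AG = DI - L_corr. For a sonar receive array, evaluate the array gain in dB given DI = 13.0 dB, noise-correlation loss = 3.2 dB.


AG = DI - L_corr = 13.0 - 3.2 = 9.8

9.8 dB


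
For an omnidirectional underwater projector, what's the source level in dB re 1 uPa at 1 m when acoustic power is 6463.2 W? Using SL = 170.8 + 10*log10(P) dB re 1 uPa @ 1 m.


SL = 170.8 + 10*log10(6463.2) = 170.8 + 38.1 = 208.9

208.9 dB


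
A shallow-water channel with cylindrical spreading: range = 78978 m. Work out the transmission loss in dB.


TL = 10*log10(78978) = 48.98

48.98 dB


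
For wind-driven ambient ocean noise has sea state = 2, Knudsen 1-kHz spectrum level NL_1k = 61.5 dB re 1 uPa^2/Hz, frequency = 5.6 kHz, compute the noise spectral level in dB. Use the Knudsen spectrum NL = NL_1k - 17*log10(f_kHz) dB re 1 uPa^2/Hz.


NL = NL_1k - 17*log10(f_kHz) = 61.5 - 17*log10(5.6) = 61.5 - (12.72) = 48.78

48.78 dB


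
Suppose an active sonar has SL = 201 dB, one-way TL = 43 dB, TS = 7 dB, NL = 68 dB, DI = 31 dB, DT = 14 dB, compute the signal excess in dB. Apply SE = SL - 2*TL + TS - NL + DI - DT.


SE = SL - 2*TL + TS - NL + DI - DT = 201 - 2*43 + (7) - 68 + 31 - 14 = 71

71 dB


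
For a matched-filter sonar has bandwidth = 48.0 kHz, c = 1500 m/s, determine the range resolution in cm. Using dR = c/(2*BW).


1.56 cm


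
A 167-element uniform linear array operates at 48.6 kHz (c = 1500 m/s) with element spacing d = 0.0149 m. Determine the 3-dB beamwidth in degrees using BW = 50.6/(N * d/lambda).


0.63 deg


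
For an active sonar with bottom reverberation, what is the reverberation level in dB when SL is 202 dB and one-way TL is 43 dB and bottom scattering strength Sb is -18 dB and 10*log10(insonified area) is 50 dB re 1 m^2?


148 dB


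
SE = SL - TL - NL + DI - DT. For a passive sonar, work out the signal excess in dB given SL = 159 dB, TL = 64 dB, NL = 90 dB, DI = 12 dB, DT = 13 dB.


SE = SL - TL - NL + DI - DT = 159 - 64 - 90 + 12 - 13 = 4

4 dB


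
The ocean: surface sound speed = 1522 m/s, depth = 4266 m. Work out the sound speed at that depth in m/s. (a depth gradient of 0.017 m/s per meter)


c = 1522 + 0.017 * 4266 = 1594.522

1594.522 m/s


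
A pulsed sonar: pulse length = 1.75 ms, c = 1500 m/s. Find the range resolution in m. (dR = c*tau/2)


dR = c*tau/2 = 1500 * 1.75e-3 / 2 = 1.3125

1.3125 m


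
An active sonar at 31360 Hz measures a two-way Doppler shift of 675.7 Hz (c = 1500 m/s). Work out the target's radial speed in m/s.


From fd = 2*f*v/c, v = c*fd/(2*f) = 1500 * 675.7 / (2*31360) = 16.16

16.16 m/s


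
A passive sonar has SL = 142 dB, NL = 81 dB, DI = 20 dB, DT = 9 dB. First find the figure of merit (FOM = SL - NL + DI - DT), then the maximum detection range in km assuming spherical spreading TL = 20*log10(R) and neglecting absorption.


Step 1: FOM = SL - NL + DI - DT = 142 - 81 + 20 - 9 = 72 dB
Step 2: at max range FOM = TL = 20*log10(R), so R = 10^(72/20) = 3981.07 m = 3.98 km

3.98 km


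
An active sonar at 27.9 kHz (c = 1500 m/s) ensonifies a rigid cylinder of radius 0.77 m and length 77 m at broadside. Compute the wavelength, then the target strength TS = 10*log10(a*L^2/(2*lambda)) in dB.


Step 1: lambda = c/f = 1500/27900 = 0.05376 m
Step 2: TS = 10*log10(a*L^2/(2*lambda)) = 10*log10(0.77*77^2/(2*0.05376)) = 46.28

46.28 dB


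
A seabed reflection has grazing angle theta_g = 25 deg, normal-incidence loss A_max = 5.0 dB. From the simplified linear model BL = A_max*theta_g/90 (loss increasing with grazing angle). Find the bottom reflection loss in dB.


1.39 dB


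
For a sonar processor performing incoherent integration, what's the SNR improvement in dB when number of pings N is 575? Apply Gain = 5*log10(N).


Gain = 5*log10(575) = 13.8

13.8 dB


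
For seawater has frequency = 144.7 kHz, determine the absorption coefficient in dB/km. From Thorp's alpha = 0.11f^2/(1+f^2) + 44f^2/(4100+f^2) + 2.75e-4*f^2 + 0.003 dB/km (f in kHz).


42.666 dB/km


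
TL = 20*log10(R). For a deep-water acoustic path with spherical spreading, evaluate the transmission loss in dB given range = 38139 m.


TL = 20*log10(38139) = 91.63

91.63 dB


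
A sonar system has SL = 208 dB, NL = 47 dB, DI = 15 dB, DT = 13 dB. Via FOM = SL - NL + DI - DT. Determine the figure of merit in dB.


163 dB


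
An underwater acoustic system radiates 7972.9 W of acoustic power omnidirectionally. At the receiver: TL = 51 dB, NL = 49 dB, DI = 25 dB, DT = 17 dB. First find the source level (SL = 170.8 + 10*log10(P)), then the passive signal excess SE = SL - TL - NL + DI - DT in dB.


Step 1: SL = 170.8 + 10*log10(7972.9) = 209.82 dB
Step 2: SE = SL - TL - NL + DI - DT = 209.82 - 51 - 49 + 25 - 17 = 117.82

117.82 dB


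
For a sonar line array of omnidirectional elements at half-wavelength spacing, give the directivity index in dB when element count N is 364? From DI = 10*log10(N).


DI = 10*log10(364) = 25.61

25.61 dB


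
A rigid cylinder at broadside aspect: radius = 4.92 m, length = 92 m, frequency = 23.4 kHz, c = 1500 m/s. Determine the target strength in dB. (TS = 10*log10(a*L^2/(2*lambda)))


lambda = 1500/23400 = 0.0641 m
TS = 10*log10(4.92*92^2/(2*0.0641)) = 55.12

55.12 dB


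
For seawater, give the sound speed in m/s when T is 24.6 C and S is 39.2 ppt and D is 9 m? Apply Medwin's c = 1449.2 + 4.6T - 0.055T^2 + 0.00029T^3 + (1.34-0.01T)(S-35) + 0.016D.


1538.13 m/s


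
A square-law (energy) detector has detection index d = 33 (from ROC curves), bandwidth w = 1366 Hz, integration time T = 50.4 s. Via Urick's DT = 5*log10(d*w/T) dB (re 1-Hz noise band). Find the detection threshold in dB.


DT = 5*log10(d*w/T) = 5*log10(33 * 1366 / 50.4) = 5*log10(894.4) = 14.76

14.76 dB


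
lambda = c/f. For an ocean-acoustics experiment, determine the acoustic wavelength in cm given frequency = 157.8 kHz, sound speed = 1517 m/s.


0.96 cm


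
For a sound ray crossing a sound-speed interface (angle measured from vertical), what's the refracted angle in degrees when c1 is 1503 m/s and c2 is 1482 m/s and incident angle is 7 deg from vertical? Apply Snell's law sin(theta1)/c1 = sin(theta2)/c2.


sin(theta2) = (c2/c1)*sin(theta1) = (1482/1503)*sin(7 deg) = 0.12017
theta2 = arcsin(0.12017) = 6.9

6.9 deg


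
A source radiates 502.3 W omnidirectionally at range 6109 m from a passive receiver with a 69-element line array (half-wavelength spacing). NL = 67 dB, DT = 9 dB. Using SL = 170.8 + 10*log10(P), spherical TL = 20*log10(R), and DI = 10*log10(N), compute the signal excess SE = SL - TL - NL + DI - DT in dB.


Step 1: SL = 170.8 + 10*log10(502.3) = 197.81 dB
Step 2: TL = 20*log10(6109) = 75.72 dB
Step 3: DI = 10*log10(69) = 18.39 dB
Step 4: SE = SL - TL - NL + DI - DT = 197.81 - 75.72 - 67 + 18.39 - 9 = 64.48

64.48 dB


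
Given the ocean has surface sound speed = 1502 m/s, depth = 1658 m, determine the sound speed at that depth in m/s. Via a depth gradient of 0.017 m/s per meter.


c = 1502 + 0.017 * 1658 = 1530.186

1530.186 m/s


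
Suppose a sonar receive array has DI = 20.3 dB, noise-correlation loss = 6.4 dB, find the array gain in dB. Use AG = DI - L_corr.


AG = DI - L_corr = 20.3 - 6.4 = 13.9

13.9 dB


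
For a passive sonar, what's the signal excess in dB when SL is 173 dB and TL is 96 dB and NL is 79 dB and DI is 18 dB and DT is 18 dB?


SE = SL - TL - NL + DI - DT = 173 - 96 - 79 + 18 - 18 = -2

-2 dB


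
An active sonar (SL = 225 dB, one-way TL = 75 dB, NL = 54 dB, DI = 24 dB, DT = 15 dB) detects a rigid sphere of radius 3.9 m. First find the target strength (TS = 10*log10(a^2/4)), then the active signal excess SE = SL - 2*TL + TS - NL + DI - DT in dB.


Step 1: TS = 10*log10(3.9^2/4) = 5.8 dB
Step 2: SE = SL - 2*TL + TS - NL + DI - DT = 225 - 2*75 + (5.8) - 54 + 24 - 15 = 35.8

35.8 dB


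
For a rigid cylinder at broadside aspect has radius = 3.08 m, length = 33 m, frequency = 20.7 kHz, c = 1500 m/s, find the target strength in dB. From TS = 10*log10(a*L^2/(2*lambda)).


lambda = 1500/20700 = 0.07246 m
TS = 10*log10(3.08*33^2/(2*0.07246)) = 43.64

43.64 dB


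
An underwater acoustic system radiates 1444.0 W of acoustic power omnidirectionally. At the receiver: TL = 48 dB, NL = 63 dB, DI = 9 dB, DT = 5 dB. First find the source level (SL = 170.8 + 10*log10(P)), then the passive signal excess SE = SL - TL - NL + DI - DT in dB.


Step 1: SL = 170.8 + 10*log10(1444.0) = 202.4 dB
Step 2: SE = SL - TL - NL + DI - DT = 202.4 - 48 - 63 + 9 - 5 = 95.4

95.4 dB


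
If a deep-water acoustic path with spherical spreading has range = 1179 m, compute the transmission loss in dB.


61.43 dB


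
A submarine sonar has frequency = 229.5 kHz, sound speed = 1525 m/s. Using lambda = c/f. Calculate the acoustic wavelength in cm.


lambda = c/f = 1525 / 229500 = 0.0066 m = 0.66 cm

0.66 cm


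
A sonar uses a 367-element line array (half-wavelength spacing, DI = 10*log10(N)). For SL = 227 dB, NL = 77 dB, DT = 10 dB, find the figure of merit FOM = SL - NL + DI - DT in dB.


Step 1: DI = 10*log10(367) = 25.65 dB
Step 2: FOM = SL - NL + DI - DT = 227 - 77 + 25.65 - 10 = 165.65

165.65 dB


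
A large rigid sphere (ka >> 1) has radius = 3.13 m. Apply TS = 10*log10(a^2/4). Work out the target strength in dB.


3.89 dB


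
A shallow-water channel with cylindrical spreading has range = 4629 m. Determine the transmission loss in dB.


TL = 10*log10(4629) = 36.65

36.65 dB


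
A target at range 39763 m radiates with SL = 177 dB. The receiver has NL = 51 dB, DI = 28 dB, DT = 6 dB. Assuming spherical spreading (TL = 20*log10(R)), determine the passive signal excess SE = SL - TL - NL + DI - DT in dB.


Step 1: TL = 20*log10(39763) = 91.99 dB
Step 2: SE = 177 - 91.99 - 51 + 28 - 6 = 56.01

56.01 dB


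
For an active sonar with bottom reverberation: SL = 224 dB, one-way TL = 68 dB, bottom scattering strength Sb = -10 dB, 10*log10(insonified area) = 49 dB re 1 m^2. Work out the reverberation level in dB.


RL = SL - 2*TL + Sb + 10*log10(A) = 224 - 2*68 + (-10) + 49 = 127

127 dB


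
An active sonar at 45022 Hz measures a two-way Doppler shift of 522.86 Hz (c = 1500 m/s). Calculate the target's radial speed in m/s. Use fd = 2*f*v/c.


8.71 m/s


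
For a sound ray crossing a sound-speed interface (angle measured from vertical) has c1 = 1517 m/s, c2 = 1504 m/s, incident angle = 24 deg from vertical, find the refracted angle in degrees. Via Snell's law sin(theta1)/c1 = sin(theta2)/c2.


23.78 deg


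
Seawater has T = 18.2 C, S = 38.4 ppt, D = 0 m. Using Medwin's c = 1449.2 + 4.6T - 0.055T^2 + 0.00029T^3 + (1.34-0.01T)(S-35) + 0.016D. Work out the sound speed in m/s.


c = 1449.2 + 4.6*18.2 - 0.055*18.2^2 + 0.00029*18.2^3 + (1.34 - 0.01*18.2)*(38.4 - 35) + 0.016*0 = 1520.39

1520.39 m/s


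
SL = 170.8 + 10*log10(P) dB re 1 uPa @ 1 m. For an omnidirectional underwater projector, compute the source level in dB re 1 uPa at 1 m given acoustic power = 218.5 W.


SL = 170.8 + 10*log10(218.5) = 170.8 + 23.39 = 194.19

194.19 dB


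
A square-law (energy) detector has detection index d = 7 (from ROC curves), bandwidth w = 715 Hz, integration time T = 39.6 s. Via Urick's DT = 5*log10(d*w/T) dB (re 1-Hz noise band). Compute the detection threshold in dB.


DT = 5*log10(d*w/T) = 5*log10(7 * 715 / 39.6) = 5*log10(126.39) = 10.51

10.51 dB


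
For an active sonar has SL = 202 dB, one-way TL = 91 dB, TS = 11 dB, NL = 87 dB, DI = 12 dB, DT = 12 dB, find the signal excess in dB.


SE = SL - 2*TL + TS - NL + DI - DT = 202 - 2*91 + (11) - 87 + 12 - 12 = -56

-56 dB


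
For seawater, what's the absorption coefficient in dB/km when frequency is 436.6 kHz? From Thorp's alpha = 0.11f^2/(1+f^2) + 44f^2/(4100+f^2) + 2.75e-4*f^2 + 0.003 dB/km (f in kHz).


f^2 = 190619.56
alpha = 0.11*190619.56/(1+190619.56) + 44*190619.56/(4100+190619.56) + 2.75e-4*190619.56 + 0.003 = 95.607

95.607 dB/km


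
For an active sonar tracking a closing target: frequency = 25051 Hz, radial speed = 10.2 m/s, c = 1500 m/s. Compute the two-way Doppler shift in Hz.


fd = 2*f*v/c = 2 * 25051 * 10.2 / 1500 = 340.69

340.69 Hz


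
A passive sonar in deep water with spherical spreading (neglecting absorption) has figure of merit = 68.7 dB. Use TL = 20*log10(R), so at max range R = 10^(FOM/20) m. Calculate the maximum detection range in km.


2.72 km


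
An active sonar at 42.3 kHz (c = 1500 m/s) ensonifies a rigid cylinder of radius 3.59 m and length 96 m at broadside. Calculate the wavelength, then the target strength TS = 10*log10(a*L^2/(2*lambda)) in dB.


Step 1: lambda = c/f = 1500/42300 = 0.03546 m
Step 2: TS = 10*log10(a*L^2/(2*lambda)) = 10*log10(3.59*96^2/(2*0.03546)) = 56.69

56.69 dB


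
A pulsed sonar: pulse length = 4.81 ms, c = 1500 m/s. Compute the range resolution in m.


dR = c*tau/2 = 1500 * 4.81e-3 / 2 = 3.6075

3.6075 m


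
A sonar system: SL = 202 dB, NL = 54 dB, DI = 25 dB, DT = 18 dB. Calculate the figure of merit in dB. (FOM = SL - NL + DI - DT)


FOM = SL - NL + DI - DT = 202 - 54 + 25 - 18 = 155

155 dB


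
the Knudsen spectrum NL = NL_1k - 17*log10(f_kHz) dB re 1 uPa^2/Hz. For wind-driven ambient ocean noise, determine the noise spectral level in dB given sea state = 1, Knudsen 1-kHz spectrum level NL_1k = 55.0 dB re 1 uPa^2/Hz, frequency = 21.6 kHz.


NL = NL_1k - 17*log10(f_kHz) = 55.0 - 17*log10(21.6) = 55.0 - (22.69) = 32.31

32.31 dB


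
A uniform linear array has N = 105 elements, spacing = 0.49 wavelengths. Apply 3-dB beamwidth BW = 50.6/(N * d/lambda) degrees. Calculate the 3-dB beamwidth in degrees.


BW = 50.6 / (105 * 0.49) = 50.6 / 51.45 = 0.98

0.98 deg


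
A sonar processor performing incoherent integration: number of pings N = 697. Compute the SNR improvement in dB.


14.22 dB


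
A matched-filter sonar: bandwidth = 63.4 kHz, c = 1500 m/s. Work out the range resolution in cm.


1.18 cm


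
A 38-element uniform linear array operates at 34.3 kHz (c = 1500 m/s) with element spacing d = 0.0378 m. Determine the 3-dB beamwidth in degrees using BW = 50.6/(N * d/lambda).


Step 1: lambda = 1500/34300 = 0.04373 m
Step 2: d/lambda = 0.0378/0.04373 = 0.8644
Step 3: BW = 50.6/(N * d/lambda) = 50.6/(38 * 0.8644) = 1.54

1.54 deg


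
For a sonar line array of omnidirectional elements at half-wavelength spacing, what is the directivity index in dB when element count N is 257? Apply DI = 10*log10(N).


DI = 10*log10(257) = 24.1

24.1 dB


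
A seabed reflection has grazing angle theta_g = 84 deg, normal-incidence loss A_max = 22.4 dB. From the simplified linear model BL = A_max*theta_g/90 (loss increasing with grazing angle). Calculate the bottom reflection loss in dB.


BL = A_max * theta_g / 90 = 22.4 * 84 / 90 = 20.91

20.91 dB


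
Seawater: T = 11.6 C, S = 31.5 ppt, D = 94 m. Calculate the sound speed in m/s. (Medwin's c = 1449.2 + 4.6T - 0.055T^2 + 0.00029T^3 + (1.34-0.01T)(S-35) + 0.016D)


c = 1449.2 + 4.6*11.6 - 0.055*11.6^2 + 0.00029*11.6^3 + (1.34 - 0.01*11.6)*(31.5 - 35) + 0.016*94 = 1492.83

1492.83 m/s


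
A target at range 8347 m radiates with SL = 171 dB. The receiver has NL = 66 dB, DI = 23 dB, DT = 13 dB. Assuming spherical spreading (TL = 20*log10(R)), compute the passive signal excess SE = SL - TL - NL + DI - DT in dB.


Step 1: TL = 20*log10(8347) = 78.43 dB
Step 2: SE = 171 - 78.43 - 66 + 23 - 13 = 36.57

36.57 dB


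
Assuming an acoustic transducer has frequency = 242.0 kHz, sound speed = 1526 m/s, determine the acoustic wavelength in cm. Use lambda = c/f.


lambda = c/f = 1526 / 242000 = 0.0063 m = 0.63 cm

0.63 cm


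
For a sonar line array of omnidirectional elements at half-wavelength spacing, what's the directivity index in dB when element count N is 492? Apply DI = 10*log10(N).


26.92 dB


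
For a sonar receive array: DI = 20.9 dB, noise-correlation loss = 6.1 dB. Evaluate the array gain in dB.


14.8 dB


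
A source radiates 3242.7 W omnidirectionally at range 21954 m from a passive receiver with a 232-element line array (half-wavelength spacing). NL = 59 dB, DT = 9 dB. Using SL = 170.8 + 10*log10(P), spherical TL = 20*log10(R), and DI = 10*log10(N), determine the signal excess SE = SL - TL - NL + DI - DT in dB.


Step 1: SL = 170.8 + 10*log10(3242.7) = 205.91 dB
Step 2: TL = 20*log10(21954) = 86.83 dB
Step 3: DI = 10*log10(232) = 23.65 dB
Step 4: SE = SL - TL - NL + DI - DT = 205.91 - 86.83 - 59 + 23.65 - 9 = 74.73

74.73 dB


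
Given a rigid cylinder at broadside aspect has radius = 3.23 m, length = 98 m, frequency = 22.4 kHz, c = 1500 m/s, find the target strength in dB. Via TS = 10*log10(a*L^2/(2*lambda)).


53.65 dB


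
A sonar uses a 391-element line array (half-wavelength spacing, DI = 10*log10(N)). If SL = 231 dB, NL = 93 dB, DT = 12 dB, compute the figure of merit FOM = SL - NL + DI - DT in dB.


Step 1: DI = 10*log10(391) = 25.92 dB
Step 2: FOM = SL - NL + DI - DT = 231 - 93 + 25.92 - 12 = 151.92

151.92 dB


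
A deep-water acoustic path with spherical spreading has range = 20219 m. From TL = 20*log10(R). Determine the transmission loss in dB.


86.12 dB


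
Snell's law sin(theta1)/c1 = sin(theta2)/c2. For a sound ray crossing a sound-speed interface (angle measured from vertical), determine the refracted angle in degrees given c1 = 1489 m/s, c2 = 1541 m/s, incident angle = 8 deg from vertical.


sin(theta2) = (c2/c1)*sin(theta1) = (1541/1489)*sin(8 deg) = 0.14403
theta2 = arcsin(0.14403) = 8.28

8.28 deg


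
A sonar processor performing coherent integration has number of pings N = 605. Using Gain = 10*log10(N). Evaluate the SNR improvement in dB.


27.82 dB


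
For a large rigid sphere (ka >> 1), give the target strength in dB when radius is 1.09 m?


TS = 10*log10(1.09^2 / 4) = 10*log10(0.297025) = -5.27

-5.27 dB


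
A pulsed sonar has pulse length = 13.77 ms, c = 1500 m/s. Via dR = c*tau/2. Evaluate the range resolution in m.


10.3275 m


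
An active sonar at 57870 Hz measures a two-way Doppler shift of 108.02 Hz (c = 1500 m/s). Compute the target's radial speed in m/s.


From fd = 2*f*v/c, v = c*fd/(2*f) = 1500 * 108.02 / (2*57870) = 1.4

1.4 m/s


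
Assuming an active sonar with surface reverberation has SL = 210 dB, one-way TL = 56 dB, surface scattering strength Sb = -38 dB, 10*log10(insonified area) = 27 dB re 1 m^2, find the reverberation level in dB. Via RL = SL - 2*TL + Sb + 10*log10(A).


RL = SL - 2*TL + Sb + 10*log10(A) = 210 - 2*56 + (-38) + 27 = 87

87 dB


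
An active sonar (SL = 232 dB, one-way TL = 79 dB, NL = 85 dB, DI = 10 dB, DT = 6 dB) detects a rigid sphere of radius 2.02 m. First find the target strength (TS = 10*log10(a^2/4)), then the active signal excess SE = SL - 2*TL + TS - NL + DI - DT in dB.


Step 1: TS = 10*log10(2.02^2/4) = 0.09 dB
Step 2: SE = SL - 2*TL + TS - NL + DI - DT = 232 - 2*79 + (0.09) - 85 + 10 - 6 = -6.91

-6.91 dB


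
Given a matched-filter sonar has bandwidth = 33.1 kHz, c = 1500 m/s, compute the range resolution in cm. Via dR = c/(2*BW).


dR = c/(2*BW) = 1500 / (2 * 33.1e3) = 0.0227 m = 2.27 cm

2.27 cm


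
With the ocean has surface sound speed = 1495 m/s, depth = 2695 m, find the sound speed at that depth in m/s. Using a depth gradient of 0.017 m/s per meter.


c = 1495 + 0.017 * 2695 = 1540.815

1540.815 m/s


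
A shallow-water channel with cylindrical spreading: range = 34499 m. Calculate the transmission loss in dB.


TL = 10*log10(34499) = 45.38

45.38 dB


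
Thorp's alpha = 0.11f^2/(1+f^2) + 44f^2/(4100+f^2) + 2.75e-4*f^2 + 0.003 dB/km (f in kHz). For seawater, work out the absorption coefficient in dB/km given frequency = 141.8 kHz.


f^2 = 20107.24
alpha = 0.11*20107.24/(1+20107.24) + 44*20107.24/(4100+20107.24) + 2.75e-4*20107.24 + 0.003 = 42.19

42.19 dB/km


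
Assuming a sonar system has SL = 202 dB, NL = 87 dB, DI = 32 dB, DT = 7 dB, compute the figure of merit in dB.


FOM = SL - NL + DI - DT = 202 - 87 + 32 - 7 = 140

140 dB


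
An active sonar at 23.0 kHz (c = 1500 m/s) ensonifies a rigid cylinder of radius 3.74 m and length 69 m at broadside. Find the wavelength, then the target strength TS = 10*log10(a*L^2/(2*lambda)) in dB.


Step 1: lambda = c/f = 1500/23000 = 0.06522 m
Step 2: TS = 10*log10(a*L^2/(2*lambda)) = 10*log10(3.74*69^2/(2*0.06522)) = 51.35

51.35 dB


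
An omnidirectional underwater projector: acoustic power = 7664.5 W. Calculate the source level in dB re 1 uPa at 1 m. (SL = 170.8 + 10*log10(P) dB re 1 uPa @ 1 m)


209.64 dB


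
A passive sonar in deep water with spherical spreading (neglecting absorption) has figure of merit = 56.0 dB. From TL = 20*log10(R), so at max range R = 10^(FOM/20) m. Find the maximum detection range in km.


At max range FOM = TL, so 20*log10(R) = 56.0
R = 10^(56.0/20) = 630.96 m = 0.63 km

0.63 km


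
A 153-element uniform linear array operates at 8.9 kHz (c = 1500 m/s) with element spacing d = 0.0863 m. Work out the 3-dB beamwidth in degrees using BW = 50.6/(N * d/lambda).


0.65 deg


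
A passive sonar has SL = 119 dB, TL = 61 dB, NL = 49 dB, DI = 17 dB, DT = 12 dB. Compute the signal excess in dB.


SE = SL - TL - NL + DI - DT = 119 - 61 - 49 + 17 - 12 = 14

14 dB


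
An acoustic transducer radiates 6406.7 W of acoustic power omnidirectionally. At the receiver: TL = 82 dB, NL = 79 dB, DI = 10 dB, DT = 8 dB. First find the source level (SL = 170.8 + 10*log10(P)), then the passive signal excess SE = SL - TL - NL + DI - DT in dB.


Step 1: SL = 170.8 + 10*log10(6406.7) = 208.87 dB
Step 2: SE = SL - TL - NL + DI - DT = 208.87 - 82 - 79 + 10 - 8 = 49.87

49.87 dB


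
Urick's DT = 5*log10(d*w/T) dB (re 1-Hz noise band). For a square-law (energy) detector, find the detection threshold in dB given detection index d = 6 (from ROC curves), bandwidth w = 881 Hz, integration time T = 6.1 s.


14.69 dB


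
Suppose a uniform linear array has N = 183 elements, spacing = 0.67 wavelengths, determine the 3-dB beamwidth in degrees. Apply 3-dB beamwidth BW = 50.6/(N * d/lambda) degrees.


0.41 deg


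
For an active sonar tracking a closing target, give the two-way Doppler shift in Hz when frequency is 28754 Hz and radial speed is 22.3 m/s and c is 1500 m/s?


fd = 2*f*v/c = 2 * 28754 * 22.3 / 1500 = 854.95

854.95 Hz


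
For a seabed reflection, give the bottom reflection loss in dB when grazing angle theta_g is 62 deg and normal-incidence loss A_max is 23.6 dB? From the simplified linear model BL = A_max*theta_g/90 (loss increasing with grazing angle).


BL = A_max * theta_g / 90 = 23.6 * 62 / 90 = 16.26

16.26 dB


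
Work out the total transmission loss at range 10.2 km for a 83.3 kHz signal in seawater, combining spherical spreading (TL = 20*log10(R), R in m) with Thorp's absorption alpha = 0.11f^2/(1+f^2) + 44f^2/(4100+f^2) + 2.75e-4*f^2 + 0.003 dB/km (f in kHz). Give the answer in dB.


Step 1 (Thorp): alpha = 0.11*6938.89/(1+6938.89) + 44*6938.89/(4100+6938.89) + 2.75e-4*6938.89 + 0.003 = 29.679 dB/km
Step 2: TL_spread = 20*log10(10200) = 80.17 dB
Step 3: TL_abs = alpha*R = 29.679 * 10.2 = 302.73 dB
Step 4: TL_total = 80.17 + 302.73 = 382.9

382.9 dB


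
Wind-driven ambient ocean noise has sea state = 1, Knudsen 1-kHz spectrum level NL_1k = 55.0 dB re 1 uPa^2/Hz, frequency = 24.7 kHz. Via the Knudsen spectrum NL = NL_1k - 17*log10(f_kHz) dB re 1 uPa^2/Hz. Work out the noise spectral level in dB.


NL = NL_1k - 17*log10(f_kHz) = 55.0 - 17*log10(24.7) = 55.0 - (23.68) = 31.32

31.32 dB


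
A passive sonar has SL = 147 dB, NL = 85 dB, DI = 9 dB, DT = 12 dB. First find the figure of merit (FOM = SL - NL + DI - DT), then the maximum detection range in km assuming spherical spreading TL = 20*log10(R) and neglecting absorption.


Step 1: FOM = SL - NL + DI - DT = 147 - 85 + 9 - 12 = 59 dB
Step 2: at max range FOM = TL = 20*log10(R), so R = 10^(59/20) = 891.25 m = 0.89 km

0.89 km


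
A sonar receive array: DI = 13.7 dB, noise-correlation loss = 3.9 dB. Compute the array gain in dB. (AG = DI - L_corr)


9.8 dB


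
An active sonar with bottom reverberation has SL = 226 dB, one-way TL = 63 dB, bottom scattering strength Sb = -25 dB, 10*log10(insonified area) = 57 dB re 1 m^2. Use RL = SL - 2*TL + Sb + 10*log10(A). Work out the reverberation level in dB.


RL = SL - 2*TL + Sb + 10*log10(A) = 226 - 2*63 + (-25) + 57 = 132

132 dB


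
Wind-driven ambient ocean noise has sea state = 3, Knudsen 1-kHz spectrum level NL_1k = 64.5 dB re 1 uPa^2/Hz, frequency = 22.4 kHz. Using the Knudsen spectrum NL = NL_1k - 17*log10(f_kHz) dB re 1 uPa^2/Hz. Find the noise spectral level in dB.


NL = NL_1k - 17*log10(f_kHz) = 64.5 - 17*log10(22.4) = 64.5 - (22.95) = 41.55

41.55 dB


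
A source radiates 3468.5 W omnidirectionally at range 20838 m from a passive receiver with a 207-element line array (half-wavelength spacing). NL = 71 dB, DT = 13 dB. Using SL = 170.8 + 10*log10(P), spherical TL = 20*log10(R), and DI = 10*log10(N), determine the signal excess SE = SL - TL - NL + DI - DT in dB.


Step 1: SL = 170.8 + 10*log10(3468.5) = 206.2 dB
Step 2: TL = 20*log10(20838) = 86.38 dB
Step 3: DI = 10*log10(207) = 23.16 dB
Step 4: SE = SL - TL - NL + DI - DT = 206.2 - 86.38 - 71 + 23.16 - 13 = 58.98

58.98 dB


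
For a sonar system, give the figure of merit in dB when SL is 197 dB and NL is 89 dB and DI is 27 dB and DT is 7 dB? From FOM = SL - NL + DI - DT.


FOM = SL - NL + DI - DT = 197 - 89 + 27 - 7 = 128

128 dB


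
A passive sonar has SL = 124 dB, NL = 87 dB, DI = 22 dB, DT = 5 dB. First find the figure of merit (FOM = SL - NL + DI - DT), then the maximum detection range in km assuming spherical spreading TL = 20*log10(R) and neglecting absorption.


Step 1: FOM = SL - NL + DI - DT = 124 - 87 + 22 - 5 = 54 dB
Step 2: at max range FOM = TL = 20*log10(R), so R = 10^(54/20) = 501.19 m = 0.5 km

0.5 km


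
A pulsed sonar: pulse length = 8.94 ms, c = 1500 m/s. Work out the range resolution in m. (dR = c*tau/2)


dR = c*tau/2 = 1500 * 8.94e-3 / 2 = 6.705

6.705 m


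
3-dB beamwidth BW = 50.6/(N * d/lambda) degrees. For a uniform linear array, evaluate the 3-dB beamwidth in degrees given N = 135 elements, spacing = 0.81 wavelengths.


BW = 50.6 / (135 * 0.81) = 50.6 / 109.35 = 0.46

0.46 deg


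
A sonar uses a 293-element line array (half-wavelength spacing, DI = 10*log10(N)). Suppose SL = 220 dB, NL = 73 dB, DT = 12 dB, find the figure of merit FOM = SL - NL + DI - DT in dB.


Step 1: DI = 10*log10(293) = 24.67 dB
Step 2: FOM = SL - NL + DI - DT = 220 - 73 + 24.67 - 12 = 159.67

159.67 dB


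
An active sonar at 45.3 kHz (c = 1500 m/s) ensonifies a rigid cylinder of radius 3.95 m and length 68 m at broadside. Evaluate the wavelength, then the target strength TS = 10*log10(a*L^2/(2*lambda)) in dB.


Step 1: lambda = c/f = 1500/45300 = 0.03311 m
Step 2: TS = 10*log10(a*L^2/(2*lambda)) = 10*log10(3.95*68^2/(2*0.03311)) = 54.41

54.41 dB


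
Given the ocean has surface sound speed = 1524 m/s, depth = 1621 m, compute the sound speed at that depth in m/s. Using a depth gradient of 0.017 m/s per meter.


1551.557 m/s


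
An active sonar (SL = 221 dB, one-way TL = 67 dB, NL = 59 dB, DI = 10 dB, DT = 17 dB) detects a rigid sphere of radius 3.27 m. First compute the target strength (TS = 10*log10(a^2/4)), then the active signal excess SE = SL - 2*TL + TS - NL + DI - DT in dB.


Step 1: TS = 10*log10(3.27^2/4) = 4.27 dB
Step 2: SE = SL - 2*TL + TS - NL + DI - DT = 221 - 2*67 + (4.27) - 59 + 10 - 17 = 25.27

25.27 dB


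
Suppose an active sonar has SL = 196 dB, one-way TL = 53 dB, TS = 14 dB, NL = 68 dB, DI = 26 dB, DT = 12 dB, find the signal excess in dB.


SE = SL - 2*TL + TS - NL + DI - DT = 196 - 2*53 + (14) - 68 + 26 - 12 = 50

50 dB


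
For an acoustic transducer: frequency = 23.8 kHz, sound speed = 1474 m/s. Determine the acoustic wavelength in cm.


lambda = c/f = 1474 / 23800 = 0.0619 m = 6.19 cm

6.19 cm


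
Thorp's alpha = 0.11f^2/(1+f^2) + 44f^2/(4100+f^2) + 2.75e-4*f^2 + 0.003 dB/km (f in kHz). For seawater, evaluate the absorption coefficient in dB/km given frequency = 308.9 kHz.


68.541 dB/km


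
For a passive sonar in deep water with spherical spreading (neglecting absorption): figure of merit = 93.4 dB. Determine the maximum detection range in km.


At max range FOM = TL, so 20*log10(R) = 93.4
R = 10^(93.4/20) = 46773.51 m = 46.77 km

46.77 km


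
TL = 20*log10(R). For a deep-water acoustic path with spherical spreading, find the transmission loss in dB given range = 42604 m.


92.59 dB


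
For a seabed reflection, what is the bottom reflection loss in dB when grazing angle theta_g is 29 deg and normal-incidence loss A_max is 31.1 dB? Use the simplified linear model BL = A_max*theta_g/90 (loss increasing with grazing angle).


BL = A_max * theta_g / 90 = 31.1 * 29 / 90 = 10.02

10.02 dB


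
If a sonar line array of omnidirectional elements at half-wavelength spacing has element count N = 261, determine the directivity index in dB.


DI = 10*log10(261) = 24.17

24.17 dB


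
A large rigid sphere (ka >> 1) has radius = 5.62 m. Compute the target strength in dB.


TS = 10*log10(5.62^2 / 4) = 10*log10(7.8961) = 8.97

8.97 dB


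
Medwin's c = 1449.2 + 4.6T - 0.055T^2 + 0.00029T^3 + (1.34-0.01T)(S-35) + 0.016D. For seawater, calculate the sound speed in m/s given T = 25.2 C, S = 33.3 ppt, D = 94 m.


c = 1449.2 + 4.6*25.2 - 0.055*25.2^2 + 0.00029*25.2^3 + (1.34 - 0.01*25.2)*(33.3 - 35) + 0.016*94 = 1534.49

1534.49 m/s


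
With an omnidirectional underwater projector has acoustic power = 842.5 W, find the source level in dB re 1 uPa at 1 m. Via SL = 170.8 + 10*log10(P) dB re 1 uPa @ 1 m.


SL = 170.8 + 10*log10(842.5) = 170.8 + 29.26 = 200.06

200.06 dB


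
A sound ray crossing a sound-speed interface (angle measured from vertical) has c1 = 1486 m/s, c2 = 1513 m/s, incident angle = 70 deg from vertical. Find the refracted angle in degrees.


73.09 deg


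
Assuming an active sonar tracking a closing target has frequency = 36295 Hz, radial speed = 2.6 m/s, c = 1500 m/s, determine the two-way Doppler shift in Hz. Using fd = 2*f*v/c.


fd = 2*f*v/c = 2 * 36295 * 2.6 / 1500 = 125.82

125.82 Hz


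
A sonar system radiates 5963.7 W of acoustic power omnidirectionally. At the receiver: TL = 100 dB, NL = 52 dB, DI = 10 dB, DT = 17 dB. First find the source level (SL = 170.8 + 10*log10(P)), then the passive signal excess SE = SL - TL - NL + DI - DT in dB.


Step 1: SL = 170.8 + 10*log10(5963.7) = 208.56 dB
Step 2: SE = SL - TL - NL + DI - DT = 208.56 - 100 - 52 + 10 - 17 = 49.56

49.56 dB


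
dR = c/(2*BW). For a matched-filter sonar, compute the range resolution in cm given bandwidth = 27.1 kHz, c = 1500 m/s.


dR = c/(2*BW) = 1500 / (2 * 27.1e3) = 0.0277 m = 2.77 cm

2.77 cm


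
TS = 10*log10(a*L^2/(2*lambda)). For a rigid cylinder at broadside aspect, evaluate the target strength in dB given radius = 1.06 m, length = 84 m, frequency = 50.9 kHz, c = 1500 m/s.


lambda = 1500/50900 = 0.02947 m
TS = 10*log10(1.06*84^2/(2*0.02947)) = 51.03

51.03 dB


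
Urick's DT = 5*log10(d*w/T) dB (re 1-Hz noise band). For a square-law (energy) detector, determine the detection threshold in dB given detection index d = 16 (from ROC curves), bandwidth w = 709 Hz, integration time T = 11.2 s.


15.03 dB


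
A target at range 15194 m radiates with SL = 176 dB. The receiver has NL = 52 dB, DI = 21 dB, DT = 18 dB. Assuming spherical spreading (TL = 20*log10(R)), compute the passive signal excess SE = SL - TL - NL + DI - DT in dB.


Step 1: TL = 20*log10(15194) = 83.63 dB
Step 2: SE = 176 - 83.63 - 52 + 21 - 18 = 43.37

43.37 dB


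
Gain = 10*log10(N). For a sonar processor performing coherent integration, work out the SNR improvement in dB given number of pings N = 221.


Gain = 10*log10(221) = 23.44

23.44 dB


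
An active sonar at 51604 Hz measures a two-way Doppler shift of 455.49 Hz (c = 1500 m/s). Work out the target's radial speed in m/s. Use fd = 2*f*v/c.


From fd = 2*f*v/c, v = c*fd/(2*f) = 1500 * 455.49 / (2*51604) = 6.62

6.62 m/s


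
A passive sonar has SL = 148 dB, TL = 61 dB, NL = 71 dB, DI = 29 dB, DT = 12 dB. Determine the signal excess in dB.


SE = SL - TL - NL + DI - DT = 148 - 61 - 71 + 29 - 12 = 33

33 dB


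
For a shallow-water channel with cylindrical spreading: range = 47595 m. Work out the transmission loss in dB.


TL = 10*log10(47595) = 46.78

46.78 dB


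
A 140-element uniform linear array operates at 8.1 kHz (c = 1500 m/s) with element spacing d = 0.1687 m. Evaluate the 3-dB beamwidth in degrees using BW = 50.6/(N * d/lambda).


Step 1: lambda = 1500/8100 = 0.18519 m
Step 2: d/lambda = 0.1687/0.18519 = 0.911
Step 3: BW = 50.6/(N * d/lambda) = 50.6/(140 * 0.911) = 0.4

0.4 deg


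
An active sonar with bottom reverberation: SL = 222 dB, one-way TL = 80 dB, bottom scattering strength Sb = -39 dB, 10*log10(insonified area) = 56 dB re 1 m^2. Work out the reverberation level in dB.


79 dB


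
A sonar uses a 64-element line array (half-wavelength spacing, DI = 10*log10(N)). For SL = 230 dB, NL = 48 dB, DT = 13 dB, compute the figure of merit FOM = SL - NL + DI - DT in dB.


187.06 dB


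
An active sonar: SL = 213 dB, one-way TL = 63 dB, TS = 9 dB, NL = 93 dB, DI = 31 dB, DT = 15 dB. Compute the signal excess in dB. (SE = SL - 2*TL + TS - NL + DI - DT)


19 dB


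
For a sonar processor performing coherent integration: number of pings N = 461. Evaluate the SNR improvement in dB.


Gain = 10*log10(461) = 26.64

26.64 dB


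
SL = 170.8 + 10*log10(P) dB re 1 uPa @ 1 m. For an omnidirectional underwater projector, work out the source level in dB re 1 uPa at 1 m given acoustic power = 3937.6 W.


206.75 dB
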